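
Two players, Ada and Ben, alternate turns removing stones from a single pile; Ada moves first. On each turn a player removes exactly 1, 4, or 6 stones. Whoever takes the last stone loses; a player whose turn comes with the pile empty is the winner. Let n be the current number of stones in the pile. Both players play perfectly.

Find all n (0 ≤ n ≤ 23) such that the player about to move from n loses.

Work bottom-up. With no move the player to move wins. Otherwise the position is W if at least one move leads to an L position for the opponent, and L if every move leads to a W.
n=0: no move; the opponent has just taken the last stone and therefore loses → W
n=1: the only move is to 0(W), a W ⇒ L
n=2: can move to 1, which is L ⇒ W
n=3: the only move is to 2(W), a W ⇒ L
n=4: can move to 3, which is L ⇒ W
n=5: can move to 1, which is L ⇒ W
n=6: moves to 5(W), 2(W), 0(W); every one is W ⇒ L
n=7: can move to 6, which is L ⇒ W
n=8: moves to 7(W), 4(W), 2(W); every one is W ⇒ L
n=9: can move to 8, which is L ⇒ W
n=10: can move to 6, which is L ⇒ W
n=11: moves to 10(W), 7(W), 5(W); every one is W ⇒ L
n=12: can move to 11, which is L ⇒ W
n=13: moves to 12(W), 9(W), 7(W); every one is W ⇒ L
n=14: can move to 13, which is L ⇒ W
n=15: can move to 11, which is L ⇒ W
n=16: moves to 15(W), 12(W), 10(W); every one is W ⇒ L
n=17: can move to 16, which is L ⇒ W
n=18: moves to 17(W), 14(W), 12(W); every one is W ⇒ L
n=19: can move to 18, which is L ⇒ W
n=20: can move to 16, which is L ⇒ W
n=21: moves to 20(W), 17(W), 15(W); every one is W ⇒ L
n=22: can move to 21, which is L ⇒ W
n=23: moves to 22(W), 19(W), 17(W); every one is W ⇒ L
The losing starting values of n are exactly the entries labelled L in this table (10 of them).

1, 3, 6, 8, 11, 13, 16, 18, 21, 23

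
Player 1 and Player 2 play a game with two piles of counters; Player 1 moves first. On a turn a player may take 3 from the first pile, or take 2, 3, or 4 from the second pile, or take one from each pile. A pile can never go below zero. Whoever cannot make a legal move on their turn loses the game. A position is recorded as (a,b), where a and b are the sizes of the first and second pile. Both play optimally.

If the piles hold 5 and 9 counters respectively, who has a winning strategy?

Player 1 wins.

Compute win/loss labels from the base case upward. A position with no move is L. Any other position is W if it can reach an L in one move, else L.
No move ever increases a pile, so every position that can arise here has a ≤ 5 and b ≤ 9; it is enough to label the cells with 0 ≤ a ≤ 5 and 0 ≤ b ≤ 9.
Every move lowers a or b (never raises either), so fill the grid row by row in increasing a, and left to right within a row: each cell's successors are then already labelled.
      b=0  b=1  b=2  b=3  b=4  b=5  b=6  b=7  b=8  b=9
a=0:    L    L    W    W    W    W    L    L    W    W
a=1:    L    W    W    W    W    L    L    W    W    W
a=2:    L    W    W    W    W    L    W    W    W    W
a=3:    W    W    L    L    W    W    W    W    L    L
a=4:    W    L    L    W    W    W    W    L    L    W
a=5:    W    L    W    W    W    W    L    L    W    W
Cells with no legal move (terminal, hence L): (0,0), (0,1), (1,0), (2,0).
The remaining L cells, each justified by listing all of its moves:
(0,6): moves to (0,4)(W), (0,3)(W), (0,2)(W); every one is W ⇒ L
(0,7): moves to (0,5)(W), (0,4)(W), (0,3)(W); every one is W ⇒ L
(1,5): moves to (1,3)(W), (1,2)(W), (1,1)(W), (0,4)(W); every one is W ⇒ L
(1,6): moves to (1,4)(W), (1,3)(W), (1,2)(W), (0,5)(W); every one is W ⇒ L
(2,5): moves to (2,3)(W), (2,2)(W), (2,1)(W), (1,4)(W); every one is W ⇒ L
(3,2): moves to (0,2)(W), (3,0)(W), (2,1)(W); every one is W ⇒ L
(3,3): moves to (0,3)(W), (3,1)(W), (3,0)(W), (2,2)(W); every one is W ⇒ L
(3,8): moves to (0,8)(W), (3,6)(W), (3,5)(W), (3,4)(W), (2,7)(W); every one is W ⇒ L
(3,9): moves to (0,9)(W), (3,7)(W), (3,6)(W), (3,5)(W), (2,8)(W); every one is W ⇒ L
(4,1): moves to (1,1)(W), (3,0)(W); every one is W ⇒ L
(4,2): moves to (1,2)(W), (4,0)(W), (3,1)(W); every one is W ⇒ L
(4,7): moves to (1,7)(W), (4,5)(W), (4,4)(W), (4,3)(W), (3,6)(W); every one is W ⇒ L
(4,8): moves to (1,8)(W), (4,6)(W), (4,5)(W), (4,4)(W), (3,7)(W); every one is W ⇒ L
(5,1): moves to (2,1)(W), (4,0)(W); every one is W ⇒ L
(5,6): moves to (2,6)(W), (5,4)(W), (5,3)(W), (5,2)(W), (4,5)(W); every one is W ⇒ L
(5,7): moves to (2,7)(W), (5,5)(W), (5,4)(W), (5,3)(W), (4,6)(W); every one is W ⇒ L
Every other cell has at least one move into one of the L cells above, so it is W.
From (5,9) Player 1 can move to (5,7), reaching an L position.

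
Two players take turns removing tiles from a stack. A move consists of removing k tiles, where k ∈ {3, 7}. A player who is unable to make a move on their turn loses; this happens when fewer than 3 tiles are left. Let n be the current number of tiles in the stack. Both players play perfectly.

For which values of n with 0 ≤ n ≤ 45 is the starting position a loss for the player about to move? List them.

0, 1, 2, 6, 10, 11, 12, 16, 20, 21, 22, 26, 30, 31, 32, 36, 40, 41, 42

Positions with no move are L. A position that does have a move is losing for the player to move precisely when every available move leads to a winning position for the opponent. Fill in the labels:
n=0: no move → L
n=1: no move → L
n=2: no move → L
n=3: reaches L-position 0 → W
n=4: reaches L-position 1 → W
n=5: reaches L-position 2 → W
n=6: only reaches 3(W), which is W → L
n=7: reaches L-position 0 → W
n=8: reaches L-position 1 → W
n=9: reaches L-position 6 → W
n=10: only reaches 7(W), 3(W), all W → L
n=11: only reaches 8(W), 4(W), all W → L
n=12: only reaches 9(W), 5(W), all W → L
n=13: reaches L-position 10 → W
n=14: reaches L-position 11 → W
n=15: reaches L-position 12 → W
n=16: only reaches 13(W), 9(W), all W → L
n=17: reaches L-position 10 → W
n=18: reaches L-position 11 → W
n=19: reaches L-position 16 → W
n=20: only reaches 17(W), 13(W), all W → L
n=21: only reaches 18(W), 14(W), all W → L
n=22: only reaches 19(W), 15(W), all W → L
n=23: reaches L-position 20 → W
n=24: reaches L-position 21 → W
n=25: reaches L-position 22 → W
n=26: only reaches 23(W), 19(W), all W → L
n=27: reaches L-position 20 → W
n=28: reaches L-position 21 → W
n=29: reaches L-position 26 → W
n=30: only reaches 27(W), 23(W), all W → L
n=31: only reaches 28(W), 24(W), all W → L
n=32: only reaches 29(W), 25(W), all W → L
n=33: reaches L-position 30 → W
n=34: reaches L-position 31 → W
n=35: reaches L-position 32 → W
n=36: only reaches 33(W), 29(W), all W → L
n=37: reaches L-position 30 → W
n=38: reaches L-position 31 → W
n=39: reaches L-position 36 → W
n=40: only reaches 37(W), 33(W), all W → L
n=41: only reaches 38(W), 34(W), all W → L
n=42: only reaches 39(W), 35(W), all W → L
n=43: reaches L-position 40 → W
n=44: reaches L-position 41 → W
n=45: reaches L-position 42 → W
The losing starting values of n are exactly the entries labelled L in this table (19 of them).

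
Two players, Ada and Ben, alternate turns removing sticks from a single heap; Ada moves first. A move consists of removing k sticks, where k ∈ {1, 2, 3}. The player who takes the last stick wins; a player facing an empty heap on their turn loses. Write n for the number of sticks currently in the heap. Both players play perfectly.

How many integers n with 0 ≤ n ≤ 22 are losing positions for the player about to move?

6

Classify positions by backward induction: terminal positions (no move available) are L. From any other position, the mover wins iff some move reaches an L.
n=0: no move → L
n=1: →0(L), so W
n=2: →0(L), so W
n=3: →0(L), so W
n=4: →3(W), 2(W), 1(W) — all W, so L
n=5: →4(L), so W
n=6: →4(L), so W
n=7: →4(L), so W
n=8: →7(W), 6(W), 5(W) — all W, so L
n=9: →8(L), so W
n=10: →8(L), so W
n=11: →8(L), so W
n=12: →11(W), 10(W), 9(W) — all W, so L
n=13: →12(L), so W
n=14: →12(L), so W
n=15: →12(L), so W
n=16: →15(W), 14(W), 13(W) — all W, so L
n=17: →16(L), so W
n=18: →16(L), so W
n=19: →16(L), so W
n=20: →19(W), 18(W), 17(W) — all W, so L
n=21: →20(L), so W
n=22: →20(L), so W
L entries with 0 ≤ n ≤ 22: n = 0, 4, 8, 12, 16, 20; that makes 6.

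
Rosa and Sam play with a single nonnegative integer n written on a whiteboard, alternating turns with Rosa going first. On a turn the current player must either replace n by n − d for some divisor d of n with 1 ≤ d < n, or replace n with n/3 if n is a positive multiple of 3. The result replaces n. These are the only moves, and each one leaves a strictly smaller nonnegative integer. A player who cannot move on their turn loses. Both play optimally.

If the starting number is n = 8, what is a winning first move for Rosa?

Move to 4.

Build the W/L table. Terminal = L. A non-terminal position is W if it has a move to some L; otherwise it is L.
n=0: no move → L
n=1: no move → L
n=2: W (go to 1, an L position)
n=3: W (go to 1, an L position)
n=4: L (options 2(W), 3(W) are all W)
n=5: W (go to 4, an L position)
n=6: W (go to 4, an L position)
n=7: L (sole option 6(W) is W)
n=8: W (go to 4, an L position)
From 8, the L positions reachable in one move are: 4, 7. Any move reaching one of these is winning.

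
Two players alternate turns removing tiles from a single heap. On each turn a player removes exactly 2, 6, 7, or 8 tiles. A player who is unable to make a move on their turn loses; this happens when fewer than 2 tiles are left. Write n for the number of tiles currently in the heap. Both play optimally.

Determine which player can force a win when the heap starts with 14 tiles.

The second player wins.

Classify positions by backward induction: terminal positions (no move available) are L. From any other position, the mover wins iff some move reaches an L.
n=0: no move → L
n=1: no move → L
n=2: can move to 0, which is L ⇒ W
n=3: can move to 1, which is L ⇒ W
n=4: the only move is to 2(W), a W ⇒ L
n=5: the only move is to 3(W), a W ⇒ L
n=6: can move to 4, which is L ⇒ W
n=7: can move to 5, which is L ⇒ W
n=8: can move to 1, which is L ⇒ W
n=9: can move to 1, which is L ⇒ W
n=10: can move to 4, which is L ⇒ W
n=11: can move to 5, which is L ⇒ W
n=12: can move to 5, which is L ⇒ W
n=13: can move to 5, which is L ⇒ W
n=14: moves to 12(W), 8(W), 7(W), 6(W); every one is W ⇒ L
Every move from 14 reaches a W position, so the mover loses.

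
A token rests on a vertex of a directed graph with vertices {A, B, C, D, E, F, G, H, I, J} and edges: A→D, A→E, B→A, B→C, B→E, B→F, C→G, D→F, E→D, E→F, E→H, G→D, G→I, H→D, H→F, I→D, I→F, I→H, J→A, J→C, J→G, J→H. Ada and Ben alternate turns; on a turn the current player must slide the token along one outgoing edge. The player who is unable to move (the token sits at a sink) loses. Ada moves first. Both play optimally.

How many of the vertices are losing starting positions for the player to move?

Use the standard recursion: the mover loses at a terminal position; elsewhere, the mover wins exactly when some move hands the opponent an L position.
Every edge goes from a vertex to one that appears earlier in the order F, D, H, I, G, E, A, C, B, J, so processing vertices in that order labels each vertex after all of its successors.
F: no outgoing edge → L
D: reaches L-position F → W
H: reaches L-position F → W
I: reaches L-position F → W
G: only reaches I(W), D(W), all W → L
E: reaches L-position F → W
A: only reaches E(W), D(W), all W → L
C: reaches L-position G → W
B: reaches L-position A → W
J: reaches L-position A → W
The L vertices are A, F, G; that is 3 in all.

3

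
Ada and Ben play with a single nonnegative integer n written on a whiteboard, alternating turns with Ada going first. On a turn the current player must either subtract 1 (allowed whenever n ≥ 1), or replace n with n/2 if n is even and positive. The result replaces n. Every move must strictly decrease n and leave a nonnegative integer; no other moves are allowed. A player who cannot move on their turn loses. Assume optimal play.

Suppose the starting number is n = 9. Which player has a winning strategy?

Ben wins.

Build the W/L table. Terminal = L. A non-terminal position is W if it has a move to some L; otherwise it is L.
n=0: no move → L
n=1: can move to 0, which is L ⇒ W
n=2: the only move is to 1(W), a W ⇒ L
n=3: can move to 2, which is L ⇒ W
n=4: can move to 2, which is L ⇒ W
n=5: the only move is to 4(W), a W ⇒ L
n=6: can move to 5, which is L ⇒ W
n=7: the only move is to 6(W), a W ⇒ L
n=8: can move to 7, which is L ⇒ W
n=9: the only move is to 8(W), a W ⇒ L
The starting position 9 is L: whatever Ada does, the opponent receives a W position.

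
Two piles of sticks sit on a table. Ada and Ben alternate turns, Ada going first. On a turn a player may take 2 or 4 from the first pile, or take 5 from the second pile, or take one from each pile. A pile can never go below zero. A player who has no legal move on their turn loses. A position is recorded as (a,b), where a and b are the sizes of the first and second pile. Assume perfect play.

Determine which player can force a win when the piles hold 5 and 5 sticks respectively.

Ada wins.

Positions with no move are L. A position that does have a move is losing for the player to move precisely when every available move leads to a winning position for the opponent. Fill in the labels:
No move ever increases a pile, so every position that can arise here has a ≤ 5 and b ≤ 5; it is enough to label the cells with 0 ≤ a ≤ 5 and 0 ≤ b ≤ 5.
Every move lowers a or b (never raises either), so fill the grid row by row in increasing a, and left to right within a row: each cell's successors are then already labelled.
      b=0  b=1  b=2  b=3  b=4  b=5
a=0:    L    L    L    L    L    W
a=1:    L    W    W    W    W    W
a=2:    W    W    W    W    W    L
a=3:    W    L    L    L    L    L
a=4:    W    W    W    W    W    W
a=5:    W    W    W    W    W    W
Cells with no legal move (terminal, hence L): (0,0), (0,1), (0,2), (0,3), (0,4), (1,0).
The remaining L cells, each justified by listing all of its moves:
(2,5): →(0,5)(W), (2,0)(W), (1,4)(W) — all W, so L
(3,1): →(1,1)(W), (2,0)(W) — all W, so L
(3,2): →(1,2)(W), (2,1)(W) — all W, so L
(3,3): →(1,3)(W), (2,2)(W) — all W, so L
(3,4): →(1,4)(W), (2,3)(W) — all W, so L
(3,5): →(1,5)(W), (3,0)(W), (2,4)(W) — all W, so L
Every other cell has at least one move into one of the L cells above, so it is W.
From (5,5) Ada can move to (3,5), reaching an L position.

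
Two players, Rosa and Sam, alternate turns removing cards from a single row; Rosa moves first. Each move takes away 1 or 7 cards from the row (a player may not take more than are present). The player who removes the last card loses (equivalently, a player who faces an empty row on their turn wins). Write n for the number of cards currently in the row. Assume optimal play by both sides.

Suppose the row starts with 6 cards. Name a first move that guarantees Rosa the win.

Remove 1, leaving 5.

Work bottom-up. With no move the player to move wins. Otherwise the position is W if at least one move leads to an L position for the opponent, and L if every move leads to a W.
n=0: no move; the opponent has just taken the last card and therefore loses → W
n=1: →0(W) only, which is W, so L
n=2: →1(L), so W
n=3: →2(W) only, which is W, so L
n=4: →3(L), so W
n=5: →4(W) only, which is W, so L
n=6: →5(L), so W
From 6, the L positions reachable in one move are: 5.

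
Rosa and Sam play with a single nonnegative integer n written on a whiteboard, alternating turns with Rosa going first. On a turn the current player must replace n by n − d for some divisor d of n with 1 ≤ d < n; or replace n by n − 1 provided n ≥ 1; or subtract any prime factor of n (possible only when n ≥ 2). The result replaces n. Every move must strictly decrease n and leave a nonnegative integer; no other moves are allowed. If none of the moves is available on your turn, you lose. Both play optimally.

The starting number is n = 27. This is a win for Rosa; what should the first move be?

Work bottom-up. With no move the player to move loses. Otherwise the position is W if at least one move leads to an L position for the opponent, and L if every move leads to a W.
n=0: no move → L
n=1: W (go to 0, an L position)
n=2: W (go to 0, an L position)
n=3: W (go to 0, an L position)
n=4: L (options 2(W), 3(W) are all W)
n=5: W (go to 0, an L position)
n=6: W (go to 4, an L position)
n=7: W (go to 0, an L position)
n=8: W (go to 4, an L position)
n=9: L (options 6(W), 8(W) are all W)
n=10: W (go to 9, an L position)
n=11: W (go to 0, an L position)
n=12: W (go to 9, an L position)
n=13: W (go to 0, an L position)
n=14: L (options 7(W), 12(W), 13(W) are all W)
n=15: W (go to 14, an L position)
n=16: W (go to 14, an L position)
n=17: W (go to 0, an L position)
n=18: W (go to 9, an L position)
n=19: W (go to 0, an L position)
n=20: L (options 10(W), 15(W), 16(W), 18(W), 19(W) are all W)
n=21: W (go to 14, an L position)
n=22: W (go to 20, an L position)
n=23: W (go to 0, an L position)
n=24: W (go to 20, an L position)
n=25: W (go to 20, an L position)
n=26: L (options 13(W), 24(W), 25(W) are all W)
n=27: W (go to 26, an L position)
From 27, the L positions reachable in one move are: 26.

Move to 26.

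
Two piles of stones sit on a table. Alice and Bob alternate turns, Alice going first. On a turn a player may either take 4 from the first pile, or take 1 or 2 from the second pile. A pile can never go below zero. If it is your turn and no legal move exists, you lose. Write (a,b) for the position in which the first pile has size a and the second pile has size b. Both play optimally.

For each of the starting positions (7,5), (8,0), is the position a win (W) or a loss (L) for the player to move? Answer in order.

(7,5): W, (8,0): L

Classify positions by backward induction: terminal positions (no move available) are L. From any other position, the mover wins iff some move reaches an L.
No move ever increases a pile, so every position that can arise here has a ≤ 8 and b ≤ 5; it is enough to label the cells with 0 ≤ a ≤ 8 and 0 ≤ b ≤ 5.
Every move lowers a or b (never raises either), so fill the grid row by row in increasing a, and left to right within a row: each cell's successors are then already labelled.
      b=0  b=1  b=2  b=3  b=4  b=5
a=0:    L    W    W    L    W    W
a=1:    L    W    W    L    W    W
a=2:    L    W    W    L    W    W
a=3:    L    W    W    L    W    W
a=4:    W    L    W    W    L    W
a=5:    W    L    W    W    L    W
a=6:    W    L    W    W    L    W
a=7:    W    L    W    W    L    W
a=8:    L    W    W    L    W    W
Cells with no legal move (terminal, hence L): (0,0), (1,0), (2,0), (3,0).
The remaining L cells, each justified by listing all of its moves:
(0,3): L (options (0,2)(W), (0,1)(W) are all W)
(1,3): L (options (1,2)(W), (1,1)(W) are all W)
(2,3): L (options (2,2)(W), (2,1)(W) are all W)
(3,3): L (options (3,2)(W), (3,1)(W) are all W)
(4,1): L (options (0,1)(W), (4,0)(W) are all W)
(4,4): L (options (0,4)(W), (4,3)(W), (4,2)(W) are all W)
(5,1): L (options (1,1)(W), (5,0)(W) are all W)
(5,4): L (options (1,4)(W), (5,3)(W), (5,2)(W) are all W)
(6,1): L (options (2,1)(W), (6,0)(W) are all W)
(6,4): L (options (2,4)(W), (6,3)(W), (6,2)(W) are all W)
(7,1): L (options (3,1)(W), (7,0)(W) are all W)
(7,4): L (options (3,4)(W), (7,3)(W), (7,2)(W) are all W)
(8,0): L (sole option (4,0)(W) is W)
(8,3): L (options (4,3)(W), (8,2)(W), (8,1)(W) are all W)
Every other cell has at least one move into one of the L cells above, so it is W.
(7,5): the move to (7,4) reaches an L cell, so W
(8,0): one of the L cells justified above, so L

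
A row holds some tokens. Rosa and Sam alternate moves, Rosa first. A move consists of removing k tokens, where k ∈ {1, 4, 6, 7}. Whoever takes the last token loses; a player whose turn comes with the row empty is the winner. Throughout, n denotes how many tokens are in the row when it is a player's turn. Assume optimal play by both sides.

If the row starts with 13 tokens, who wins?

Rosa wins.

Use the standard recursion: the mover wins at a terminal position; elsewhere, the mover wins exactly when some move hands the opponent an L position.
n=0: no move; the opponent has just taken the last token and therefore loses → W
n=1: →0(W) only, which is W, so L
n=2: →1(L), so W
n=3: →2(W) only, which is W, so L
n=4: →3(L), so W
n=5: →1(L), so W
n=6: →5(W), 2(W), 0(W) — all W, so L
n=7: →6(L), so W
n=8: →1(L), so W
n=9: →3(L), so W
n=10: →6(L), so W
n=11: →10(W), 7(W), 5(W), 4(W) — all W, so L
n=12: →11(L), so W
n=13: →6(L), so W
The starting position 13 is W: Rosa should remove 7, leaving 6, handing over an L position.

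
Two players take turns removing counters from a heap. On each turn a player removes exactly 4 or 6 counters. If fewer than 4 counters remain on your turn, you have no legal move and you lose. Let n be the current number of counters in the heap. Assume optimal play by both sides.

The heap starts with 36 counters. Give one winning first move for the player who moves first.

Classify positions by backward induction: terminal positions (no move available) are L. From any other position, the mover wins iff some move reaches an L.
n=0: no move → L
n=1: no move → L
n=2: no move → L
n=3: no move → L
n=4: reaches L-position 0 → W
n=5: reaches L-position 1 → W
n=6: reaches L-position 2 → W
n=7: reaches L-position 3 → W
n=8: reaches L-position 2 → W
n=9: reaches L-position 3 → W
n=10: only reaches 6(W), 4(W), all W → L
n=11: only reaches 7(W), 5(W), all W → L
n=12: only reaches 8(W), 6(W), all W → L
n=13: only reaches 9(W), 7(W), all W → L
n=14: reaches L-position 10 → W
n=15: reaches L-position 11 → W
n=16: reaches L-position 12 → W
n=17: reaches L-position 13 → W
n=18: reaches L-position 12 → W
n=19: reaches L-position 13 → W
n=20: only reaches 16(W), 14(W), all W → L
n=21: only reaches 17(W), 15(W), all W → L
n=22: only reaches 18(W), 16(W), all W → L
n=23: only reaches 19(W), 17(W), all W → L
n=24: reaches L-position 20 → W
n=25: reaches L-position 21 → W
n=26: reaches L-position 22 → W
n=27: reaches L-position 23 → W
n=28: reaches L-position 22 → W
n=29: reaches L-position 23 → W
n=30: only reaches 26(W), 24(W), all W → L
n=31: only reaches 27(W), 25(W), all W → L
n=32: only reaches 28(W), 26(W), all W → L
n=33: only reaches 29(W), 27(W), all W → L
n=34: reaches L-position 30 → W
n=35: reaches L-position 31 → W
n=36: reaches L-position 32 → W
From 36, the L positions reachable in one move are: 32, 30. Any move reaching one of these is winning.

Remove 4, leaving 32.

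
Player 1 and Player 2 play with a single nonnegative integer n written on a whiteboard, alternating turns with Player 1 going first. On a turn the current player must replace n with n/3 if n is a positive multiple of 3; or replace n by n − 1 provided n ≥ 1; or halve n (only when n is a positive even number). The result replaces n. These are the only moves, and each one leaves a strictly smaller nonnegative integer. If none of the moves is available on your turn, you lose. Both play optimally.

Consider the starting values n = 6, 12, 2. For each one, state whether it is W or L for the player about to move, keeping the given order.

Classify positions by backward induction: terminal positions (no move available) are L. From any other position, the mover wins iff some move reaches an L.
n=0: no move → L
n=1: W (go to 0, an L position)
n=2: L (sole option 1(W) is W)
n=3: W (go to 2, an L position)
n=4: W (go to 2, an L position)
n=5: L (sole option 4(W) is W)
n=6: W (go to 2, an L position)
n=7: L (sole option 6(W) is W)
n=8: W (go to 7, an L position)
n=9: L (options 3(W), 8(W) are all W)
n=10: W (go to 5, an L position)
n=11: L (sole option 10(W) is W)
n=12: W (go to 11, an L position)

6: W, 12: W, 2: L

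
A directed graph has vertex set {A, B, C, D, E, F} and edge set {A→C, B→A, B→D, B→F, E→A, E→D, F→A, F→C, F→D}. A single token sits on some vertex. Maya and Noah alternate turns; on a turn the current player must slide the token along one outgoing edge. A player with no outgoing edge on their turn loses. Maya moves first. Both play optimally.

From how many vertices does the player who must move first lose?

2

Classify positions by backward induction: terminal positions (no move available) are L. From any other position, the mover wins iff some move reaches an L.
Every edge goes from a vertex to one that appears earlier in the order C, D, A, F, E, B, so processing vertices in that order labels each vertex after all of its successors.
C: no outgoing edge → L
D: no outgoing edge → L
A: W (go to C, an L position)
F: W (go to D, an L position)
E: W (go to D, an L position)
B: W (go to D, an L position)
The L vertices are C, D; that is 2 in all.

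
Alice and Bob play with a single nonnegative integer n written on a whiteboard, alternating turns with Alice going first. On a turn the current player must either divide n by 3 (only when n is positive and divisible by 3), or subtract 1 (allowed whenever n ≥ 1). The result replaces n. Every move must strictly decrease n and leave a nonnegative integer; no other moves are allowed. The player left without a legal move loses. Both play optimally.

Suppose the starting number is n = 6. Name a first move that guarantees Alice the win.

Label each position W (a win for the player to move) or L (a loss). A position with no legal move is L; any other position is W exactly when some move reaches an L, and L when every move reaches a W.
n=0: no move → L
n=1: reaches L-position 0 → W
n=2: only reaches 1(W), which is W → L
n=3: reaches L-position 2 → W
n=4: only reaches 3(W), which is W → L
n=5: reaches L-position 4 → W
n=6: reaches L-position 2 → W
From 6, the L positions reachable in one move are: 2.

Move to 2.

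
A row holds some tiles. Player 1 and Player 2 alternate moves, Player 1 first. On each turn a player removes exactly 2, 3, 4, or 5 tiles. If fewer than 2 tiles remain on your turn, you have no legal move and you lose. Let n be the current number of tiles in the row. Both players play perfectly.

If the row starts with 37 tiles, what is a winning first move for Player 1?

Remove 2, leaving 35.

Classify positions by backward induction: terminal positions (no move available) are L. From any other position, the mover wins iff some move reaches an L.
n=0: no move → L
n=1: no move → L
n=2: reaches L-position 0 → W
n=3: reaches L-position 1 → W
n=4: reaches L-position 1 → W
n=5: reaches L-position 1 → W
n=6: reaches L-position 1 → W
n=7: only reaches 5(W), 4(W), 3(W), 2(W), all W → L
n=8: only reaches 6(W), 5(W), 4(W), 3(W), all W → L
n=9: reaches L-position 7 → W
n=10: reaches L-position 8 → W
n=11: reaches L-position 8 → W
n=12: reaches L-position 8 → W
n=13: reaches L-position 8 → W
n=14: only reaches 12(W), 11(W), 10(W), 9(W), all W → L
n=15: only reaches 13(W), 12(W), 11(W), 10(W), all W → L
n=16: reaches L-position 14 → W
n=17: reaches L-position 15 → W
n=18: reaches L-position 15 → W
n=19: reaches L-position 15 → W
n=20: reaches L-position 15 → W
n=21: only reaches 19(W), 18(W), 17(W), 16(W), all W → L
n=22: only reaches 20(W), 19(W), 18(W), 17(W), all W → L
n=23: reaches L-position 21 → W
n=24: reaches L-position 22 → W
n=25: reaches L-position 22 → W
n=26: reaches L-position 22 → W
n=27: reaches L-position 22 → W
n=28: only reaches 26(W), 25(W), 24(W), 23(W), all W → L
n=29: only reaches 27(W), 26(W), 25(W), 24(W), all W → L
n=30: reaches L-position 28 → W
n=31: reaches L-position 29 → W
n=32: reaches L-position 29 → W
n=33: reaches L-position 29 → W
n=34: reaches L-position 29 → W
n=35: only reaches 33(W), 32(W), 31(W), 30(W), all W → L
n=36: only reaches 34(W), 33(W), 32(W), 31(W), all W → L
n=37: reaches L-position 35 → W
From 37, the L positions reachable in one move are: 35.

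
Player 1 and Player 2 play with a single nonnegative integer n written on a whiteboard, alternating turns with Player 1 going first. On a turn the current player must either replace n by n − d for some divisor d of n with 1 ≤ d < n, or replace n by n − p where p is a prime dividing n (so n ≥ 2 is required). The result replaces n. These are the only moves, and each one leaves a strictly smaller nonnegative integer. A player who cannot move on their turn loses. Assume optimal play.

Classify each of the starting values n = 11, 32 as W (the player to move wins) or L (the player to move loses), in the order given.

Positions with no move are L. A position that does have a move is losing for the player to move precisely when every available move leads to a winning position for the opponent. Fill in the labels:
n=0: no move → L
n=1: no move → L
n=2: W (go to 0, an L position)
n=3: W (go to 0, an L position)
n=4: L (options 2(W), 3(W) are all W)
n=5: W (go to 0, an L position)
n=6: W (go to 4, an L position)
n=7: W (go to 0, an L position)
n=8: W (go to 4, an L position)
n=9: L (options 6(W), 8(W) are all W)
n=10: W (go to 9, an L position)
n=11: W (go to 0, an L position)
n=12: W (go to 9, an L position)
n=13: W (go to 0, an L position)
n=14: L (options 7(W), 12(W), 13(W) are all W)
n=15: W (go to 14, an L position)
n=16: W (go to 14, an L position)
n=17: W (go to 0, an L position)
n=18: W (go to 9, an L position)
n=19: W (go to 0, an L position)
n=20: L (options 10(W), 15(W), 16(W), 18(W), 19(W) are all W)
n=21: W (go to 14, an L position)
n=22: W (go to 20, an L position)
n=23: W (go to 0, an L position)
n=24: W (go to 20, an L position)
n=25: W (go to 20, an L position)
n=26: L (options 13(W), 24(W), 25(W) are all W)
n=27: W (go to 26, an L position)
n=28: W (go to 14, an L position)
n=29: W (go to 0, an L position)
n=30: W (go to 20, an L position)
n=31: W (go to 0, an L position)
n=32: L (options 16(W), 24(W), 28(W), 30(W), 31(W) are all W)

11: W, 32: L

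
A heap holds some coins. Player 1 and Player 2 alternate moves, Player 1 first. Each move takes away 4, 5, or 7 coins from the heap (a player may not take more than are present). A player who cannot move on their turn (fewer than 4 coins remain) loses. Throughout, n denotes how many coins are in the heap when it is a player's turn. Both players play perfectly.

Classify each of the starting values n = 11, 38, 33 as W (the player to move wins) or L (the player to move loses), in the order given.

Classify positions by backward induction: terminal positions (no move available) are L. From any other position, the mover wins iff some move reaches an L.
n=0: no move → L
n=1: no move → L
n=2: no move → L
n=3: no move → L
n=4: can move to 0, which is L ⇒ W
n=5: can move to 1, which is L ⇒ W
n=6: can move to 2, which is L ⇒ W
n=7: can move to 3, which is L ⇒ W
n=8: can move to 3, which is L ⇒ W
n=9: can move to 2, which is L ⇒ W
n=10: can move to 3, which is L ⇒ W
n=11: moves to 7(W), 6(W), 4(W); every one is W ⇒ L
n=12: moves to 8(W), 7(W), 5(W); every one is W ⇒ L
n=13: moves to 9(W), 8(W), 6(W); every one is W ⇒ L
n=14: moves to 10(W), 9(W), 7(W); every one is W ⇒ L
n=15: can move to 11, which is L ⇒ W
n=16: can move to 12, which is L ⇒ W
n=17: can move to 13, which is L ⇒ W
n=18: can move to 14, which is L ⇒ W
n=19: can move to 14, which is L ⇒ W
n=20: can move to 13, which is L ⇒ W
n=21: can move to 14, which is L ⇒ W
n=22: moves to 18(W), 17(W), 15(W); every one is W ⇒ L
n=23: moves to 19(W), 18(W), 16(W); every one is W ⇒ L
n=24: moves to 20(W), 19(W), 17(W); every one is W ⇒ L
n=25: moves to 21(W), 20(W), 18(W); every one is W ⇒ L
n=26: can move to 22, which is L ⇒ W
n=27: can move to 23, which is L ⇒ W
n=28: can move to 24, which is L ⇒ W
n=29: can move to 25, which is L ⇒ W
n=30: can move to 25, which is L ⇒ W
n=31: can move to 24, which is L ⇒ W
n=32: can move to 25, which is L ⇒ W
n=33: moves to 29(W), 28(W), 26(W); every one is W ⇒ L
n=34: moves to 30(W), 29(W), 27(W); every one is W ⇒ L
n=35: moves to 31(W), 30(W), 28(W); every one is W ⇒ L
n=36: moves to 32(W), 31(W), 29(W); every one is W ⇒ L
n=37: can move to 33, which is L ⇒ W
n=38: can move to 34, which is L ⇒ W

11: L, 38: W, 33: L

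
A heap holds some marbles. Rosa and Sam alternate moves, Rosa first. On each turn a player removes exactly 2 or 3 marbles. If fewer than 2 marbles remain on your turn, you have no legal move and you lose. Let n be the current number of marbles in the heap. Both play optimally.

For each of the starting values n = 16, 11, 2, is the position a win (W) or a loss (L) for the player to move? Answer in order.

Build the W/L table. Terminal = L. A non-terminal position is W if it has a move to some L; otherwise it is L.
n=0: no move → L
n=1: no move → L
n=2: →0(L), so W
n=3: →1(L), so W
n=4: →1(L), so W
n=5: →3(W), 2(W) — all W, so L
n=6: →4(W), 3(W) — all W, so L
n=7: →5(L), so W
n=8: →6(L), so W
n=9: →6(L), so W
n=10: →8(W), 7(W) — all W, so L
n=11: →9(W), 8(W) — all W, so L
n=12: →10(L), so W
n=13: →11(L), so W
n=14: →11(L), so W
n=15: →13(W), 12(W) — all W, so L
n=16: →14(W), 13(W) — all W, so L

16: L, 11: L, 2: W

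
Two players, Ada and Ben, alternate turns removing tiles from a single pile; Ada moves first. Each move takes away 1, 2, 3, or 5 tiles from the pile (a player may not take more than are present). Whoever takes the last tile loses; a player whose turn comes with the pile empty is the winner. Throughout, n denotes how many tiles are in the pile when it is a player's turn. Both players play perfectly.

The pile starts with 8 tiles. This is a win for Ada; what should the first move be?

Remove 3, leaving 5.

Label each position W (a win for the player to move) or L (a loss). A position with no legal move is W; any other position is W exactly when some move reaches an L, and L when every move reaches a W.
n=0: no move; the opponent has just taken the last tile and therefore loses → W
n=1: only reaches 0(W), which is W → L
n=2: reaches L-position 1 → W
n=3: reaches L-position 1 → W
n=4: reaches L-position 1 → W
n=5: only reaches 4(W), 3(W), 2(W), 0(W), all W → L
n=6: reaches L-position 5 → W
n=7: reaches L-position 5 → W
n=8: reaches L-position 5 → W
From 8, the L positions reachable in one move are: 5.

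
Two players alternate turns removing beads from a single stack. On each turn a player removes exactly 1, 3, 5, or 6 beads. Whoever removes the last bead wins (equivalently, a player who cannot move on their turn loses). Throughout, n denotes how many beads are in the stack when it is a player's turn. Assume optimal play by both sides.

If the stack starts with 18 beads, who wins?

Build the W/L table. Terminal = L. A non-terminal position is W if it has a move to some L; otherwise it is L.
n=0: no move → L
n=1: can move to 0, which is L ⇒ W
n=2: the only move is to 1(W), a W ⇒ L
n=3: can move to 2, which is L ⇒ W
n=4: moves to 3(W), 1(W); every one is W ⇒ L
n=5: can move to 4, which is L ⇒ W
n=6: can move to 0, which is L ⇒ W
n=7: can move to 4, which is L ⇒ W
n=8: can move to 2, which is L ⇒ W
n=9: can move to 4, which is L ⇒ W
n=10: can move to 4, which is L ⇒ W
n=11: moves to 10(W), 8(W), 6(W), 5(W); every one is W ⇒ L
n=12: can move to 11, which is L ⇒ W
n=13: moves to 12(W), 10(W), 8(W), 7(W); every one is W ⇒ L
n=14: can move to 13, which is L ⇒ W
n=15: moves to 14(W), 12(W), 10(W), 9(W); every one is W ⇒ L
n=16: can move to 15, which is L ⇒ W
n=17: can move to 11, which is L ⇒ W
n=18: can move to 15, which is L ⇒ W
From 18 the player to move can remove 3, leaving 15, reaching an L position.

The first player wins.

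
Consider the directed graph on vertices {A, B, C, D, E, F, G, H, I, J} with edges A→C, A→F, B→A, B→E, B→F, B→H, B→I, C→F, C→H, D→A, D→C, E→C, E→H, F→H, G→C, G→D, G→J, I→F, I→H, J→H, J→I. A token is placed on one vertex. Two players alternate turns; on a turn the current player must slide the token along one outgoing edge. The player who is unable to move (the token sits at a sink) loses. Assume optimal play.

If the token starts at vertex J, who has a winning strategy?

The first player wins.

Work bottom-up. With no move the player to move loses. Otherwise the position is W if at least one move leads to an L position for the opponent, and L if every move leads to a W.
Every edge goes from a vertex to one that appears earlier in the order H, F, C, A, D, I, J, G, E, B, so processing vertices in that order labels each vertex after all of its successors.
H: no outgoing edge → L
F: reaches L-position H → W
C: reaches L-position H → W
A: only reaches C(W), F(W), all W → L
D: reaches L-position A → W
I: reaches L-position H → W
J: reaches L-position H → W
G: only reaches J(W), D(W), C(W), all W → L
E: reaches L-position H → W
B: reaches L-position A → W
The starting position J is W: the player to move should move to H, handing over an L position.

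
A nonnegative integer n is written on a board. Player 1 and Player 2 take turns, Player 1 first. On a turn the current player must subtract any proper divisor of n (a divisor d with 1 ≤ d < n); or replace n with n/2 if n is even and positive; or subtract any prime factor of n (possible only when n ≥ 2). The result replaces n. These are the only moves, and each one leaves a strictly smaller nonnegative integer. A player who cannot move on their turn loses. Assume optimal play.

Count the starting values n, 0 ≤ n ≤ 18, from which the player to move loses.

Compute win/loss labels from the base case upward. A position with no move is L. Any other position is W if it can reach an L in one move, else L.
n=0: no move → L
n=1: no move → L
n=2: W (go to 0, an L position)
n=3: W (go to 0, an L position)
n=4: L (options 2(W), 3(W) are all W)
n=5: W (go to 0, an L position)
n=6: W (go to 4, an L position)
n=7: W (go to 0, an L position)
n=8: W (go to 4, an L position)
n=9: L (options 6(W), 8(W) are all W)
n=10: W (go to 9, an L position)
n=11: W (go to 0, an L position)
n=12: W (go to 9, an L position)
n=13: W (go to 0, an L position)
n=14: L (options 7(W), 12(W), 13(W) are all W)
n=15: W (go to 14, an L position)
n=16: W (go to 14, an L position)
n=17: W (go to 0, an L position)
n=18: W (go to 9, an L position)
L entries with 0 ≤ n ≤ 18: n = 0, 1, 4, 9, 14; that makes 5.

5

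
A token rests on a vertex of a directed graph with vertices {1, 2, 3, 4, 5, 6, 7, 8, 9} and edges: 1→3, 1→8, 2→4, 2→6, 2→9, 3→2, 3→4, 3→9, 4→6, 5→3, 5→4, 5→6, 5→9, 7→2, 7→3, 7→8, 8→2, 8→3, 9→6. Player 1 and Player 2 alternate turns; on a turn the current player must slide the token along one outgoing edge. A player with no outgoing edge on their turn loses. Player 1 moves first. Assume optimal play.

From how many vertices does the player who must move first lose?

2

Use the standard recursion: the mover loses at a terminal position; elsewhere, the mover wins exactly when some move hands the opponent an L position.
Every edge goes from a vertex to one that appears earlier in the order 6, 4, 9, 2, 3, 5, 8, 1, 7, so processing vertices in that order labels each vertex after all of its successors.
6: no outgoing edge → L
4: can move to 6, which is L ⇒ W
9: can move to 6, which is L ⇒ W
2: can move to 6, which is L ⇒ W
3: moves to 2(W), 9(W), 4(W); every one is W ⇒ L
5: can move to 3, which is L ⇒ W
8: can move to 3, which is L ⇒ W
1: can move to 3, which is L ⇒ W
7: can move to 3, which is L ⇒ W
The L vertices are 3, 6; that is 2 in all.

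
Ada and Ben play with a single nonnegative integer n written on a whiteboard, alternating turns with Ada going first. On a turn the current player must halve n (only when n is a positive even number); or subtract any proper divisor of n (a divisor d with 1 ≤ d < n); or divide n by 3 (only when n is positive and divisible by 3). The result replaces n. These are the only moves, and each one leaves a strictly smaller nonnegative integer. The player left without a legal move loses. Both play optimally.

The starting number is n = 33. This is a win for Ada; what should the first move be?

Move to 11.

Use the standard recursion: the mover loses at a terminal position; elsewhere, the mover wins exactly when some move hands the opponent an L position.
n=0: no move → L
n=1: no move → L
n=2: →1(L), so W
n=3: →1(L), so W
n=4: →2(W), 3(W) — all W, so L
n=5: →4(L), so W
n=6: →4(L), so W
n=7: →6(W) only, which is W, so L
n=8: →4(L), so W
n=9: →3(W), 6(W), 8(W) — all W, so L
n=10: →9(L), so W
n=11: →10(W) only, which is W, so L
n=12: →4(L), so W
n=13: →12(W) only, which is W, so L
n=14: →7(L), so W
n=15: →5(W), 10(W), 12(W), 14(W) — all W, so L
n=16: →15(L), so W
n=17: →16(W) only, which is W, so L
n=18: →9(L), so W
n=19: →18(W) only, which is W, so L
n=20: →15(L), so W
n=21: →7(L), so W
n=22: →11(L), so W
n=23: →22(W) only, which is W, so L
n=24: →23(L), so W
n=25: →20(W), 24(W) — all W, so L
n=26: →13(L), so W
n=27: →9(L), so W
n=28: →14(W), 21(W), 24(W), 26(W), 27(W) — all W, so L
n=29: →28(L), so W
n=30: →15(L), so W
n=31: →30(W) only, which is W, so L
n=32: →28(L), so W
n=33: →11(L), so W
From 33, the L positions reachable in one move are: 11.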